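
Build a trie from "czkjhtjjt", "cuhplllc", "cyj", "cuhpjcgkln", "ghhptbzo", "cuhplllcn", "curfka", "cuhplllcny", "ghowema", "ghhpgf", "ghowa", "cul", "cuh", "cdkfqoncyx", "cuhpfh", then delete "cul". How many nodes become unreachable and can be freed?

1

After clearing the end-marker at "cul", prune upward until reaching a node still needed by another word.
The suffix "l" (1 node) is used only by "cul"; the node for "cu" still has the child "h", so pruning stops there.
Nodes removed: 1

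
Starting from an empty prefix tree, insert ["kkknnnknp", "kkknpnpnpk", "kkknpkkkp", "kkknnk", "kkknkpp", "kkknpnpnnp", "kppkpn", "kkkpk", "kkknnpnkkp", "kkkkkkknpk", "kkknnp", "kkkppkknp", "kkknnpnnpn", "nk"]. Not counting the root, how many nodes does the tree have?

54

For each word, the new-node count is its length minus the longest prefix already in the trie:
  "kkknnnknp" → 9 new (k, k, k, n, n, n, k, n, p)
  "kkknpnpnpk" → prefix "kkkn" already present; 6 new (p, n, p, n, p, k)
  "kkknpkkkp" → prefix "kkknp" already present; 4 new (k, k, k, p)
  "kkknnk" → prefix "kkknn" already present; 1 new (k)
  "kkknkpp" → prefix "kkkn" already present; 3 new (k, p, p)
  "kkknpnpnnp" → prefix "kkknpnpn" already present; 2 new (n, p)
  "kppkpn" → prefix "k" already present; 5 new (p, p, k, p, n)
  "kkkpk" → prefix "kkk" already present; 2 new (p, k)
  "kkknnpnkkp" → prefix "kkknn" already present; 5 new (p, n, k, k, p)
  "kkkkkkknpk" → prefix "kkk" already present; 7 new (k, k, k, k, n, p, k)
  "kkknnp" → prefix "kkknnp" already present; 0 new (none)
  "kkkppkknp" → prefix "kkkp" already present; 5 new (p, k, k, n, p)
  "kkknnpnnpn" → prefix "kkknnpn" already present; 3 new (n, p, n)
  "nk" → 2 new (n, k)
Total nodes = 9 + 6 + 4 + 1 + 3 + 2 + 5 + 2 + 5 + 7 + 0 + 5 + 3 + 2 = 54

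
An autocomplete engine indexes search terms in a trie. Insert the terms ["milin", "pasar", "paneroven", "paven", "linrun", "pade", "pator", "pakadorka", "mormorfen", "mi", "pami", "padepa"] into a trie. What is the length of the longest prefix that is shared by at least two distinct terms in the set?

Equivalently: take the maximum, over all pairs, of their longest common prefix length.
e.g. "pade" and "padepa" share the prefix "pade" of length 4; no pair shares a longer one.
Longest shared-prefix length: 4

4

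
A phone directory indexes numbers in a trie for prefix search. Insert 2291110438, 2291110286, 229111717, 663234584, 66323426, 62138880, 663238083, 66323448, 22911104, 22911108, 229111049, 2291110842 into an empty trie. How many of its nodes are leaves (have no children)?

10

Leaves are exactly the stored words that no other stored word extends.
Those words: "2291110286", "2291110438", "229111049", "2291110842", "229111717", "62138880", "66323426", "66323448", "663234584", "663238083"
Leaf count: 10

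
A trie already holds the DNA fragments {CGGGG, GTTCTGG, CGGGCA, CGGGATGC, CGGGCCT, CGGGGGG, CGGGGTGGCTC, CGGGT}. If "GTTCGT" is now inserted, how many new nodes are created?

The longest prefix of "GTTCGT" already in the trie is "GTTC" (length 4).
New nodes needed: |"GTTCGT"| − 4 = 6 − 4 = 2.

2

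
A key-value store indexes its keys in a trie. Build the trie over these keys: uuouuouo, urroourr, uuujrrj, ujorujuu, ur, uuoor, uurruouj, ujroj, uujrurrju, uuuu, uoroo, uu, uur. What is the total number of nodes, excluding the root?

50

For each word, the new-node count is its length minus the longest prefix already in the trie:
  "uuouuouo" → 8 new (u, u, o, u, u, o, u, o)
  "urroourr" → prefix "u" already present; 7 new (r, r, o, o, u, r, r)
  "uuujrrj" → prefix "uu" already present; 5 new (u, j, r, r, j)
  "ujorujuu" → prefix "u" already present; 7 new (j, o, r, u, j, u, u)
  "ur" → prefix "ur" already present; 0 new (none)
  "uuoor" → prefix "uuo" already present; 2 new (o, r)
  "uurruouj" → prefix "uu" already present; 6 new (r, r, u, o, u, j)
  "ujroj" → prefix "uj" already present; 3 new (r, o, j)
  "uujrurrju" → prefix "uu" already present; 7 new (j, r, u, r, r, j, u)
  "uuuu" → prefix "uuu" already present; 1 new (u)
  "uoroo" → prefix "u" already present; 4 new (o, r, o, o)
  "uu" → prefix "uu" already present; 0 new (none)
  "uur" → prefix "uur" already present; 0 new (none)
Total nodes = 8 + 7 + 5 + 7 + 0 + 2 + 6 + 3 + 7 + 1 + 4 + 0 + 0 = 50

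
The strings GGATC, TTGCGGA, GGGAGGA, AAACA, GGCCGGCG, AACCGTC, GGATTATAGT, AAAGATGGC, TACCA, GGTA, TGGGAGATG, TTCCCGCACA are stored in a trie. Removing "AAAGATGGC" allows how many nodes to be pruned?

6

Walk "AAAGATGGC" from the leaf back toward the root, removing each node that no remaining word uses.
The suffix "GATGGC" (6 nodes) is used only by "AAAGATGGC"; the node for "AAA" still has the child "C", so pruning stops there.
Nodes removed: 6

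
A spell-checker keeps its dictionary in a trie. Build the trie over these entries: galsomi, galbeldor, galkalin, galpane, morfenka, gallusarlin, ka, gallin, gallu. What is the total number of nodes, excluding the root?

Insert word by word; a character creates a node only if that edge doesn't already exist:
  "galsomi" → 7 new (g, a, l, s, o, m, i)
  "galbeldor" → prefix "gal" already present; 6 new (b, e, l, d, o, r)
  "galkalin" → prefix "gal" already present; 5 new (k, a, l, i, n)
  "galpane" → prefix "gal" already present; 4 new (p, a, n, e)
  "morfenka" → 8 new (m, o, r, f, e, n, k, a)
  "gallusarlin" → prefix "gal" already present; 8 new (l, u, s, a, r, l, i, n)
  "ka" → 2 new (k, a)
  "gallin" → prefix "gall" already present; 2 new (i, n)
  "gallu" → prefix "gallu" already present; 0 new (none)
Total nodes = 7 + 6 + 5 + 4 + 8 + 8 + 2 + 2 + 0 = 42

42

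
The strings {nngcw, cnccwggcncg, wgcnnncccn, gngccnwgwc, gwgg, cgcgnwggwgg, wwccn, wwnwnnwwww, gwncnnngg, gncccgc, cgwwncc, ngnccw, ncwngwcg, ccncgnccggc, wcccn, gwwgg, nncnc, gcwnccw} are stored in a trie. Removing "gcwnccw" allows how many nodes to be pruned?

After clearing the end-marker at "gcwnccw", prune upward until reaching a node still needed by another word.
The suffix "cwnccw" (6 nodes) is used only by "gcwnccw"; the node for "g" still has the child "n", so pruning stops there.
Nodes removed: 6

6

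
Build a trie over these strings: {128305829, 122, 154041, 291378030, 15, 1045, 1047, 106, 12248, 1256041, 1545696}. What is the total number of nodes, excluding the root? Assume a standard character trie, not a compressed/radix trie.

Trie structure (* marks end of a word):
(root)
├─ 1
│  ├─ 0
│  │  ├─ 4
│  │  │  ├─ 5 *
│  │  │  └─ 7 *
│  │  └─ 6 *
│  ├─ 2
│  │  ├─ 2 *
│  │  │  └─ 4
│  │  │     └─ 8 *
│  │  ├─ 5
│  │  │  └─ 6
│  │  │     └─ 0
│  │  │        └─ 4
│  │  │           └─ 1 *
│  │  └─ 8
│  │     └─ 3
│  │        └─ 0
│  │           └─ 5
│  │              └─ 8
│  │                 └─ 2
│  │                    └─ 9 *
│  └─ 5 *
│     └─ 4
│        ├─ 0
│        │  └─ 4
│        │     └─ 1 *
│        └─ 5
│           └─ 6
│              └─ 9
│                 └─ 6 *
└─ 2
   └─ 9
      └─ 1
         └─ 3
            └─ 7
               └─ 8
                  └─ 0
                     └─ 3
                        └─ 0 *
Counting every labelled node above: 40.

40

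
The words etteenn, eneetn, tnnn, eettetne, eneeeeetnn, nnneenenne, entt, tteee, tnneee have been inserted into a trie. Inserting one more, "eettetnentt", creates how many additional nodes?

3

The longest prefix of "eettetnentt" already in the trie is "eettetne" (length 8).
So 11 − 8 = 3 new nodes.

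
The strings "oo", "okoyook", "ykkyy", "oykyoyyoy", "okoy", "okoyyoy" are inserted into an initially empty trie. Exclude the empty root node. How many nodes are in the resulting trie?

Trie structure (* marks end of a word):
(root)
├─ o
│  ├─ k
│  │  └─ o
│  │     └─ y *
│  │        ├─ o
│  │        │  └─ o
│  │        │     └─ k *
│  │        └─ y
│  │           └─ o
│  │              └─ y *
│  ├─ o *
│  └─ y
│     └─ k
│        └─ y
│           └─ o
│              └─ y
│                 └─ y
│                    └─ o
│                       └─ y *
└─ y
   └─ k
      └─ k
         └─ y
            └─ y *
Counting every labelled node above: 24.

24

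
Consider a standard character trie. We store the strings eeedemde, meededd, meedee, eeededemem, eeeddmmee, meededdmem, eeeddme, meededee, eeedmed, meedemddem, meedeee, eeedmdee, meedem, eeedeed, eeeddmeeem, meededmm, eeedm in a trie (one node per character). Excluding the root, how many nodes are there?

Trace insertions, counting only characters that open a new branch:
  "eeedemde" → 8 new (e, e, e, d, e, m, d, e)
  "meededd" → 7 new (m, e, e, d, e, d, d)
  "meedee" → prefix "meede" already present; 1 new (e)
  "eeededemem" → prefix "eeede" already present; 5 new (d, e, m, e, m)
  "eeeddmmee" → prefix "eeed" already present; 5 new (d, m, m, e, e)
  "meededdmem" → prefix "meededd" already present; 3 new (m, e, m)
  "eeeddme" → prefix "eeeddm" already present; 1 new (e)
  "meededee" → prefix "meeded" already present; 2 new (e, e)
  "eeedmed" → prefix "eeed" already present; 3 new (m, e, d)
  "meedemddem" → prefix "meede" already present; 5 new (m, d, d, e, m)
  "meedeee" → prefix "meedee" already present; 1 new (e)
  "eeedmdee" → prefix "eeedm" already present; 3 new (d, e, e)
  "meedem" → prefix "meedem" already present; 0 new (none)
  "eeedeed" → prefix "eeede" already present; 2 new (e, d)
  "eeeddmeeem" → prefix "eeeddme" already present; 3 new (e, e, m)
  "meededmm" → prefix "meeded" already present; 2 new (m, m)
  "eeedm" → prefix "eeedm" already present; 0 new (none)
Total nodes = 8 + 7 + 1 + 5 + 5 + 3 + 1 + 2 + 3 + 5 + 1 + 3 + 0 + 2 + 3 + 2 + 0 = 51

51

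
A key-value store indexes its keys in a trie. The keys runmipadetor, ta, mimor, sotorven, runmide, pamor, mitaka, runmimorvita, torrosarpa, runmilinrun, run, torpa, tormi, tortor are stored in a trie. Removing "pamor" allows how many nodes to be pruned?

5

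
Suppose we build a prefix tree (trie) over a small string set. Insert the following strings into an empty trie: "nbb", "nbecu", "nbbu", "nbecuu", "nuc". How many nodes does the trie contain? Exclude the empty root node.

10

Count nodes per top-level branch (shared prefixes stored once):
  'n'-branch (nbb, nbbu, nbecu, nbecuu, nuc): 10 nodes
Sum: 10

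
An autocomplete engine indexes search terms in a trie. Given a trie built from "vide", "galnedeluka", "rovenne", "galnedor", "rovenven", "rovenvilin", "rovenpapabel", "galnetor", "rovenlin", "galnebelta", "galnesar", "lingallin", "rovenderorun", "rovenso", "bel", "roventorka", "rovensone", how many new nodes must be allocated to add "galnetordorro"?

5

Walking "galnetordorro" from the root, the first 8 characters ("galnetor") follow existing edges; "d" is the first miss.
Each of the 5 remaining characters creates one node.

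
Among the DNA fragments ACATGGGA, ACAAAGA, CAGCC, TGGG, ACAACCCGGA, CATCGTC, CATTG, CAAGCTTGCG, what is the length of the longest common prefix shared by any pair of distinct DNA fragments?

Equivalently: take the maximum, over all pairs, of their longest common prefix length.
"ACAAAGA" and "ACAACCCGGA" agree on "ACAA" (4 characters) before diverging; nothing deeper is shared.
Longest shared-prefix length: 4

4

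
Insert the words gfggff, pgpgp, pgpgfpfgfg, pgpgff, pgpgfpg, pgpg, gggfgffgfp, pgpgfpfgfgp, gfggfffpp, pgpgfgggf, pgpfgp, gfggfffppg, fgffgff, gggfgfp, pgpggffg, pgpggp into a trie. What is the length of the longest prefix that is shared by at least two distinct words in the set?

Equivalently: take the maximum, over all pairs, of their longest common prefix length.
e.g. "pgpgfpfgfg" and "pgpgfpfgfgp" share the prefix "pgpgfpfgfg" of length 10; no pair shares a longer one.
Longest shared-prefix length: 10

10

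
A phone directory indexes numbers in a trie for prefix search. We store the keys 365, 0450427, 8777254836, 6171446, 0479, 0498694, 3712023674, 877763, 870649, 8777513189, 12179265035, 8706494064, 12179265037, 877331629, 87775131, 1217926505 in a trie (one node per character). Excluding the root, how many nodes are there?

Trace insertions, counting only characters that open a new branch:
  "365" → 3 new (3, 6, 5)
  "0450427" → 7 new (0, 4, 5, 0, 4, 2, 7)
  "8777254836" → 10 new (8, 7, 7, 7, 2, 5, 4, 8, 3, 6)
  "6171446" → 7 new (6, 1, 7, 1, 4, 4, 6)
  "0479" → prefix "04" already present; 2 new (7, 9)
  "0498694" → prefix "04" already present; 5 new (9, 8, 6, 9, 4)
  "3712023674" → prefix "3" already present; 9 new (7, 1, 2, 0, 2, 3, 6, 7, 4)
  "877763" → prefix "8777" already present; 2 new (6, 3)
  "870649" → prefix "87" already present; 4 new (0, 6, 4, 9)
  "8777513189" → prefix "8777" already present; 6 new (5, 1, 3, 1, 8, 9)
  "12179265035" → 11 new (1, 2, 1, 7, 9, 2, 6, 5, 0, 3, 5)
  "8706494064" → prefix "870649" already present; 4 new (4, 0, 6, 4)
  "12179265037" → prefix "1217926503" already present; 1 new (7)
  "877331629" → prefix "877" already present; 6 new (3, 3, 1, 6, 2, 9)
  "87775131" → prefix "87775131" already present; 0 new (none)
  "1217926505" → prefix "121792650" already present; 1 new (5)
Total nodes = 3 + 7 + 10 + 7 + 2 + 5 + 9 + 2 + 4 + 6 + 11 + 4 + 1 + 6 + 0 + 1 = 78

78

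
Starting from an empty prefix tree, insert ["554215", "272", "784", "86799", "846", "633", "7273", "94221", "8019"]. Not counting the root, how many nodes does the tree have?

33

Count nodes per top-level branch (shared prefixes stored once):
  '2'-branch (272): 3 nodes
  '5'-branch (554215): 6 nodes
  '6'-branch (633): 3 nodes
  '7'-branch (7273, 784): 6 nodes
  '8'-branch (8019, 846, 86799): 10 nodes
  '9'-branch (94221): 5 nodes
Sum: 33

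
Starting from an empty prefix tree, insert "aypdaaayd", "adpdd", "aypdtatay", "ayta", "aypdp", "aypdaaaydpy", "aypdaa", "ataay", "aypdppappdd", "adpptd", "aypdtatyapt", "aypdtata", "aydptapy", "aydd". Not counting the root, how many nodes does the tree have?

47

Insert word by word; a character creates a node only if that edge doesn't already exist:
  "aypdaaayd" → 9 new (a, y, p, d, a, a, a, y, d)
  "adpdd" → prefix "a" already present; 4 new (d, p, d, d)
  "aypdtatay" → prefix "aypd" already present; 5 new (t, a, t, a, y)
  "ayta" → prefix "ay" already present; 2 new (t, a)
  "aypdp" → prefix "aypd" already present; 1 new (p)
  "aypdaaaydpy" → prefix "aypdaaayd" already present; 2 new (p, y)
  "aypdaa" → prefix "aypdaa" already present; 0 new (none)
  "ataay" → prefix "a" already present; 4 new (t, a, a, y)
  "aypdppappdd" → prefix "aypdp" already present; 6 new (p, a, p, p, d, d)
  "adpptd" → prefix "adp" already present; 3 new (p, t, d)
  "aypdtatyapt" → prefix "aypdtat" already present; 4 new (y, a, p, t)
  "aypdtata" → prefix "aypdtata" already present; 0 new (none)
  "aydptapy" → prefix "ay" already present; 6 new (d, p, t, a, p, y)
  "aydd" → prefix "ayd" already present; 1 new (d)
Total nodes = 9 + 4 + 5 + 2 + 1 + 2 + 0 + 4 + 6 + 3 + 4 + 0 + 6 + 1 = 47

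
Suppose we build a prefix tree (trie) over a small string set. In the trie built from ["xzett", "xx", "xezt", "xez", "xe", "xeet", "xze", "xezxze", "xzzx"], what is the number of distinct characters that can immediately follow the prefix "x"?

3

The children of the "x" node are the distinct next characters among strings starting with "x".
Distinct next characters after "x": e, x, z.
That node has 3 child edges.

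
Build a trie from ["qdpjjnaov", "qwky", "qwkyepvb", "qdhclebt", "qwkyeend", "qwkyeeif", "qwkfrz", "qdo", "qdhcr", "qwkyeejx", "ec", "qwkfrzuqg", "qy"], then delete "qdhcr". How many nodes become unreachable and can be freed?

A node on "qdhcr"'s path can go only if nothing else ends at it or branches off below it.
The suffix "r" (1 node) is used only by "qdhcr"; the node for "qdhc" still has the child "l", so pruning stops there.
Nodes removed: 1

1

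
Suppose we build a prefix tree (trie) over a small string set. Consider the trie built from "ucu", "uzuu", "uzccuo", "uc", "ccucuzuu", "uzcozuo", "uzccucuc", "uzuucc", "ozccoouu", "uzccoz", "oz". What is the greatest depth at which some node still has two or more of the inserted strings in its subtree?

Equivalently: take the maximum, over all pairs, of their longest common prefix length.
e.g. "uzccucuc" and "uzccuo" share the prefix "uzccu" of length 5; no pair shares a longer one.
Longest shared-prefix length: 5

5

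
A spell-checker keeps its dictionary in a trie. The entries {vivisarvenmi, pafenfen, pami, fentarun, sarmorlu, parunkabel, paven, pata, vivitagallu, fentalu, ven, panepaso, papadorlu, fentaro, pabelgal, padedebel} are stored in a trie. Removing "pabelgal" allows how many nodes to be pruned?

6

After clearing the end-marker at "pabelgal", prune upward until reaching a node still needed by another word.
The suffix "belgal" (6 nodes) is used only by "pabelgal"; the node for "pa" still has the child "f", so pruning stops there.
Nodes removed: 6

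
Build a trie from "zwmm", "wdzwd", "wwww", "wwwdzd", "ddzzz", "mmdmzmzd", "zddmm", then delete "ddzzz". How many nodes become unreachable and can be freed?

A node on "ddzzz"'s path can go only if nothing else ends at it or branches off below it.
No other word shares any prefix with "ddzzz", so all 5 of its nodes go.
Nodes removed: 5

5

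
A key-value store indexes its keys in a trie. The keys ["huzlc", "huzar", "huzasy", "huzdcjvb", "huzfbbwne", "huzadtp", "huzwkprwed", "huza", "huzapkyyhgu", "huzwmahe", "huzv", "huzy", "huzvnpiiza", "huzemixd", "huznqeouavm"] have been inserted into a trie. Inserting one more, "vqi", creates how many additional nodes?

3

"vqi" shares no prefix with any stored word, so all 3 characters open new nodes.
3 − 0 = 3 new nodes.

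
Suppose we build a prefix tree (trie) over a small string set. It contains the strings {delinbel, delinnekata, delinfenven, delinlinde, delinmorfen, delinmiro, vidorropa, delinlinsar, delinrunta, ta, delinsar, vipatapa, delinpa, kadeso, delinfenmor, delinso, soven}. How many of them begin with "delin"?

12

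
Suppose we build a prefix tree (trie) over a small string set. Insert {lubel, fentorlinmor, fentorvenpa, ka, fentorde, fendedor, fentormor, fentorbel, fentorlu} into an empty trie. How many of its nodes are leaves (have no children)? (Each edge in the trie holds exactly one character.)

9

Leaves are exactly the stored words that no other stored word extends.
Those words: "fendedor", "fentorbel", "fentorde", "fentorlinmor", "fentorlu", "fentormor", "fentorvenpa", "ka", "lubel"
Leaf count: 9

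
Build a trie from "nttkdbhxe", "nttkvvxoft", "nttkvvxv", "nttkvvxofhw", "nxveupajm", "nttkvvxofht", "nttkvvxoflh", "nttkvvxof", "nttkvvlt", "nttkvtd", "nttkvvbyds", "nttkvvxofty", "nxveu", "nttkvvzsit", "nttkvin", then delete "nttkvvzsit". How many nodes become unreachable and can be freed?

Walk "nttkvvzsit" from the leaf back toward the root, removing each node that no remaining word uses.
The suffix "zsit" (4 nodes) is used only by "nttkvvzsit"; the node for "nttkvv" still has the child "x", so pruning stops there.
Nodes removed: 4

4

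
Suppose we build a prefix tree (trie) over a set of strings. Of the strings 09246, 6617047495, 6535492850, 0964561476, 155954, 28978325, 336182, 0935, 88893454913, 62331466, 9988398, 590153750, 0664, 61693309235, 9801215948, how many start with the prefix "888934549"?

Filter for entries beginning with "888934549":
Words under "888934549": 88893454913
Count: 1

1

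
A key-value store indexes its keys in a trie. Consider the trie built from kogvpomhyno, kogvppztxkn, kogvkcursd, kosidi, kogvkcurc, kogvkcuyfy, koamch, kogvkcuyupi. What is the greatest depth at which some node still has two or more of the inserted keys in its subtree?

8

Look for the deepest trie node that still has at least two words in its subtree.
e.g. "kogvkcurc" and "kogvkcursd" share the prefix "kogvkcur" of length 8; no pair shares a longer one.
Longest shared-prefix length: 8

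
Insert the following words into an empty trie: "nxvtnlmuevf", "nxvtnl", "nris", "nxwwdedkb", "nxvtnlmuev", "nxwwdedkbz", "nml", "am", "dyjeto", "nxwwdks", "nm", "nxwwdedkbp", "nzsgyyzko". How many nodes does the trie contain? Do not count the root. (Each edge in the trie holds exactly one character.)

43

Insert word by word; a character creates a node only if that edge doesn't already exist:
  "nxvtnlmuevf" → 11 new (n, x, v, t, n, l, m, u, e, v, f)
  "nxvtnl" → prefix "nxvtnl" already present; 0 new (none)
  "nris" → prefix "n" already present; 3 new (r, i, s)
  "nxwwdedkb" → prefix "nx" already present; 7 new (w, w, d, e, d, k, b)
  "nxvtnlmuev" → prefix "nxvtnlmuev" already present; 0 new (none)
  "nxwwdedkbz" → prefix "nxwwdedkb" already present; 1 new (z)
  "nml" → prefix "n" already present; 2 new (m, l)
  "am" → 2 new (a, m)
  "dyjeto" → 6 new (d, y, j, e, t, o)
  "nxwwdks" → prefix "nxwwd" already present; 2 new (k, s)
  "nm" → prefix "nm" already present; 0 new (none)
  "nxwwdedkbp" → prefix "nxwwdedkb" already present; 1 new (p)
  "nzsgyyzko" → prefix "n" already present; 8 new (z, s, g, y, y, z, k, o)
Total nodes = 11 + 0 + 3 + 7 + 0 + 1 + 2 + 2 + 6 + 2 + 0 + 1 + 8 = 43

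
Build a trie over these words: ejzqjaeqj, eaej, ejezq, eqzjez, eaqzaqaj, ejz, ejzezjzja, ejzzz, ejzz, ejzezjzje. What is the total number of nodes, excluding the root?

35

Insert word by word; a character creates a node only if that edge doesn't already exist:
  "ejzqjaeqj" → 9 new (e, j, z, q, j, a, e, q, j)
  "eaej" → prefix "e" already present; 3 new (a, e, j)
  "ejezq" → prefix "ej" already present; 3 new (e, z, q)
  "eqzjez" → prefix "e" already present; 5 new (q, z, j, e, z)
  "eaqzaqaj" → prefix "ea" already present; 6 new (q, z, a, q, a, j)
  "ejz" → prefix "ejz" already present; 0 new (none)
  "ejzezjzja" → prefix "ejz" already present; 6 new (e, z, j, z, j, a)
  "ejzzz" → prefix "ejz" already present; 2 new (z, z)
  "ejzz" → prefix "ejzz" already present; 0 new (none)
  "ejzezjzje" → prefix "ejzezjzj" already present; 1 new (e)
Total nodes = 9 + 3 + 3 + 5 + 6 + 0 + 6 + 2 + 0 + 1 = 35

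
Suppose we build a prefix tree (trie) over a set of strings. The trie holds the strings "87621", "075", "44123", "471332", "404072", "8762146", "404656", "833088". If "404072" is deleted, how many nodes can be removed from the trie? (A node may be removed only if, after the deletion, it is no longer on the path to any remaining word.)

3

Walk "404072" from the leaf back toward the root, removing each node that no remaining word uses.
The suffix "072" (3 nodes) is used only by "404072"; the node for "404" still has the child "6", so pruning stops there.
Nodes removed: 3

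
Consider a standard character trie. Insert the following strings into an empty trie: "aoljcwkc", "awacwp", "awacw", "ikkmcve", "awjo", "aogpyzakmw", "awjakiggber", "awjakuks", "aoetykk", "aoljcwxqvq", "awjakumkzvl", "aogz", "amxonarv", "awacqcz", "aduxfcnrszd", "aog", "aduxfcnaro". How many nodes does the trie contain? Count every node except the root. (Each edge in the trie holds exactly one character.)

Count nodes per top-level branch (shared prefixes stored once):
  'a'-branch (aduxfcnaro, aduxfcnrszd, amxonarv, aoetykk, aog, aogpyzakmw, aogz, aoljcwkc, aoljcwxqvq, awacqcz, awacw, awacwp, awjakiggber, awjakuks, awjakumkzvl, awjo): 72 nodes
  'i'-branch (ikkmcve): 7 nodes
Sum: 79

79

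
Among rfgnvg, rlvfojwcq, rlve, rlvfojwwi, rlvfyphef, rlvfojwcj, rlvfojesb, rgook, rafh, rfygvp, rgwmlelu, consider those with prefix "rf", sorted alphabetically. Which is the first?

rfgnvg

Filter for "rf…" and sort: "rfgnvg", "rfygvp"
The 1st is rfgnvg.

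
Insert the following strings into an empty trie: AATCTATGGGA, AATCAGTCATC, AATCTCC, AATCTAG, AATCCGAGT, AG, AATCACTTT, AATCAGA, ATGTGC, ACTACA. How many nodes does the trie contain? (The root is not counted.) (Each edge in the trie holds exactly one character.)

Trace insertions, counting only characters that open a new branch:
  "AATCTATGGGA" → 11 new (A, A, T, C, T, A, T, G, G, G, A)
  "AATCAGTCATC" → prefix "AATC" already present; 7 new (A, G, T, C, A, T, C)
  "AATCTCC" → prefix "AATCT" already present; 2 new (C, C)
  "AATCTAG" → prefix "AATCTA" already present; 1 new (G)
  "AATCCGAGT" → prefix "AATC" already present; 5 new (C, G, A, G, T)
  "AG" → prefix "A" already present; 1 new (G)
  "AATCACTTT" → prefix "AATCA" already present; 4 new (C, T, T, T)
  "AATCAGA" → prefix "AATCAG" already present; 1 new (A)
  "ATGTGC" → prefix "A" already present; 5 new (T, G, T, G, C)
  "ACTACA" → prefix "A" already present; 5 new (C, T, A, C, A)
Total nodes = 11 + 7 + 2 + 1 + 5 + 1 + 4 + 1 + 5 + 5 = 42

42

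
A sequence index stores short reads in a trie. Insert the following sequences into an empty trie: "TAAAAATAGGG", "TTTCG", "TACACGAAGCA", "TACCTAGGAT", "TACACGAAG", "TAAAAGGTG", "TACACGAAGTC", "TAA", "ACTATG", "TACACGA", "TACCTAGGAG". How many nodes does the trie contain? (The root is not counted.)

44

Insert word by word; a character creates a node only if that edge doesn't already exist:
  "TAAAAATAGGG" → 11 new (T, A, A, A, A, A, T, A, G, G, G)
  "TTTCG" → prefix "T" already present; 4 new (T, T, C, G)
  "TACACGAAGCA" → prefix "TA" already present; 9 new (C, A, C, G, A, A, G, C, A)
  "TACCTAGGAT" → prefix "TAC" already present; 7 new (C, T, A, G, G, A, T)
  "TACACGAAG" → prefix "TACACGAAG" already present; 0 new (none)
  "TAAAAGGTG" → prefix "TAAAA" already present; 4 new (G, G, T, G)
  "TACACGAAGTC" → prefix "TACACGAAG" already present; 2 new (T, C)
  "TAA" → prefix "TAA" already present; 0 new (none)
  "ACTATG" → 6 new (A, C, T, A, T, G)
  "TACACGA" → prefix "TACACGA" already present; 0 new (none)
  "TACCTAGGAG" → prefix "TACCTAGGA" already present; 1 new (G)
Total nodes = 11 + 4 + 9 + 7 + 0 + 4 + 2 + 0 + 6 + 0 + 1 = 44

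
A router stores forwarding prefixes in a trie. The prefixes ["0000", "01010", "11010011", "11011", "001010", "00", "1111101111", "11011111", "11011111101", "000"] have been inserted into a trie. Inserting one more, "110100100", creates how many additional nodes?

2

"1101001" is already a path in the trie; the remaining "00" must be added.
Each of the 2 remaining characters creates one node.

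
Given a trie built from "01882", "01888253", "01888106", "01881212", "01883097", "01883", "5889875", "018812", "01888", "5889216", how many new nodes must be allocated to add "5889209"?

The longest prefix of "5889209" already in the trie is "58892" (length 5).
So 7 − 5 = 2 new nodes.

2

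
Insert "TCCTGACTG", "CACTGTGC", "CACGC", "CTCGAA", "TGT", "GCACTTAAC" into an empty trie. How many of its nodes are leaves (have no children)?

A leaf is a node with no children — equivalently, the end of a word that is not a proper prefix of any other stored word.
Those words: "CACGC", "CACTGTGC", "CTCGAA", "GCACTTAAC", "TCCTGACTG", "TGT"
Leaf count: 6

6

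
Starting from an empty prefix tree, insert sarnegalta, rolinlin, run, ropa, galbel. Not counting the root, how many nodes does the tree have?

Trie structure (* marks end of a word):
(root)
├─ g
│  └─ a
│     └─ l
│        └─ b
│           └─ e
│              └─ l *
├─ r
│  ├─ o
│  │  ├─ l
│  │  │  └─ i
│  │  │     └─ n
│  │  │        └─ l
│  │  │           └─ i
│  │  │              └─ n *
│  │  └─ p
│  │     └─ a *
│  └─ u
│     └─ n *
└─ s
   └─ a
      └─ r
         └─ n
            └─ e
               └─ g
                  └─ a
                     └─ l
                        └─ t
                           └─ a *
Counting every labelled node above: 28.

28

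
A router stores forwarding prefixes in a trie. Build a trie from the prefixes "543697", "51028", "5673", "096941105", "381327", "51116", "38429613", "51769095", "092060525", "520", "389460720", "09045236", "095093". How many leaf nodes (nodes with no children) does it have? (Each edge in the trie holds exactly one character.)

13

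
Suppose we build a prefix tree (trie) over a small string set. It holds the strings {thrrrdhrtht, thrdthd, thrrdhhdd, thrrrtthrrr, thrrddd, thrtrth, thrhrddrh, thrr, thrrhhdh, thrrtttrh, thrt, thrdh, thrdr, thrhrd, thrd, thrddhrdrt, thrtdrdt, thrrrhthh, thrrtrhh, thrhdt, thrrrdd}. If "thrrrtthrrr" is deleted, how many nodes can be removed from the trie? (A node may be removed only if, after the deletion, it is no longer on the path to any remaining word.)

Walk "thrrrtthrrr" from the leaf back toward the root, removing each node that no remaining word uses.
The suffix "tthrrr" (6 nodes) is used only by "thrrrtthrrr"; the node for "thrrr" still has the child "d", so pruning stops there.
Nodes removed: 6

6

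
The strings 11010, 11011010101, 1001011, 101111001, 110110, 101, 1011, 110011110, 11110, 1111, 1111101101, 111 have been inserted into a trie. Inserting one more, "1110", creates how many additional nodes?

"111" is already a path in the trie; the remaining "0" must be added.
Each of the 1 remaining characters creates one node.

1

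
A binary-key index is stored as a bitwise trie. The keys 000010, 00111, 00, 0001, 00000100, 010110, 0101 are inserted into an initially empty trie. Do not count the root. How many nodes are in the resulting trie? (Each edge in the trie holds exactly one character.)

Count nodes per top-level branch (shared prefixes stored once):
  '0'-branch (00, 00000100, 000010, 0001, 00111, 0101, 010110): 19 nodes
Sum: 19

19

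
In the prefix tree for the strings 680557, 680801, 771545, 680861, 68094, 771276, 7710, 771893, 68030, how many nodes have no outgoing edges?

Leaves are exactly the stored words that no other stored word extends.
Those words: "68030", "680557", "680801", "680861", "68094", "7710", "771276", "771545", "771893"
Leaf count: 9

9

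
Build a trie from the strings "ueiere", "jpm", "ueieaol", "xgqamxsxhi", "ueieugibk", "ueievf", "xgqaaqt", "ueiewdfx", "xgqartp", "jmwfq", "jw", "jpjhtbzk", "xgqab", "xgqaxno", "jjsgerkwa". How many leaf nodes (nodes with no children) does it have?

15

A leaf is a node with no children — equivalently, the end of a word that is not a proper prefix of any other stored word.
Those words: "jjsgerkwa", "jmwfq", "jpjhtbzk", "jpm", "jw", "ueieaol", "ueiere", "ueieugibk", "ueievf", "ueiewdfx", "xgqaaqt", "xgqab", "xgqamxsxhi", "xgqartp", "xgqaxno"
Leaf count: 15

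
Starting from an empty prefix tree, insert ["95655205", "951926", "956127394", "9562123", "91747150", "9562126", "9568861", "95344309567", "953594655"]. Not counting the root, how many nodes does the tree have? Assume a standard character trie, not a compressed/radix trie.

Count nodes per top-level branch (shared prefixes stored once):
  '9'-branch (91747150, 951926, 95344309567, 953594655, 956127394, 9562123, 9562126, 95655205, 9568861): 49 nodes
Sum: 49

49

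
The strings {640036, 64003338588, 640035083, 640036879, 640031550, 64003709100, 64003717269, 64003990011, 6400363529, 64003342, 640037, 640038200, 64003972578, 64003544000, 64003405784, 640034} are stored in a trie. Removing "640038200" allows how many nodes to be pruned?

4

After clearing the end-marker at "640038200", prune upward until reaching a node still needed by another word.
The suffix "8200" (4 nodes) is used only by "640038200"; the node for "64003" still has the child "6", so pruning stops there.
Nodes removed: 4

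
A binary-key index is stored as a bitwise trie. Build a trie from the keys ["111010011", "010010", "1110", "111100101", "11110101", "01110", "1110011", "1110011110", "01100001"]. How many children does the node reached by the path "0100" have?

Walk "0100" from the root, arriving at one node.
Characters that immediately follow "0100" among the stored strings: {1}.
That node has 1 child edge.

1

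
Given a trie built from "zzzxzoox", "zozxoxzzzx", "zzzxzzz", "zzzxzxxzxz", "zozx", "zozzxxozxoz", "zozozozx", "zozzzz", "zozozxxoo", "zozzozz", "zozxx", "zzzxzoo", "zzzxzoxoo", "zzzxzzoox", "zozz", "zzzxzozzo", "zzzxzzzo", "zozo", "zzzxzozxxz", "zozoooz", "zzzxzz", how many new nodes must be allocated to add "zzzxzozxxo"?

"zzzxzozxx" is already a path in the trie; the remaining "o" must be added.
So 10 − 9 = 1 new nodes.

1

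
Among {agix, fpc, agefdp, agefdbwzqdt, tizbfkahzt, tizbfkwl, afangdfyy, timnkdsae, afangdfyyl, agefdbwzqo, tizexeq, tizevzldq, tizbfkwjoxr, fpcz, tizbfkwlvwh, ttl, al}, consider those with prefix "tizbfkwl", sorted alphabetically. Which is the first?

Words with prefix "tizbfkwl", in lexicographic order: "tizbfkwl", "tizbfkwlvwh"
Position 1: tizbfkwl

tizbfkwl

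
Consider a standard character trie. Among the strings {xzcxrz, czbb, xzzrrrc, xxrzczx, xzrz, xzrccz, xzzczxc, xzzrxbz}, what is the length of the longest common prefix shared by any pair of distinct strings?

Look for the deepest trie node that still has at least two words in its subtree.
"xzzrrrc" and "xzzrxbz" agree on "xzzr" (4 characters) before diverging; nothing deeper is shared.
Longest shared-prefix length: 4

4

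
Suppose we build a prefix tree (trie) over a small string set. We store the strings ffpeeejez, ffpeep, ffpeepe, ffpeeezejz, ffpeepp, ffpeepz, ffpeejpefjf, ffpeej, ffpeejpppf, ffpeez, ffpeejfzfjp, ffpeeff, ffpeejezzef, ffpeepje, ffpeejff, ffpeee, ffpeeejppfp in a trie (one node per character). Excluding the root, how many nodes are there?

46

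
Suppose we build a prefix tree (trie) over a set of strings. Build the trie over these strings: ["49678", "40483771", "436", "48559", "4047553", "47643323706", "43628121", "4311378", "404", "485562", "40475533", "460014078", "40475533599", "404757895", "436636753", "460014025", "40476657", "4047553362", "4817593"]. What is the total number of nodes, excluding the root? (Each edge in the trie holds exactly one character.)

79

Trace insertions, counting only characters that open a new branch:
  "49678" → 5 new (4, 9, 6, 7, 8)
  "40483771" → prefix "4" already present; 7 new (0, 4, 8, 3, 7, 7, 1)
  "436" → prefix "4" already present; 2 new (3, 6)
  "48559" → prefix "4" already present; 4 new (8, 5, 5, 9)
  "4047553" → prefix "404" already present; 4 new (7, 5, 5, 3)
  "47643323706" → prefix "4" already present; 10 new (7, 6, 4, 3, 3, 2, 3, 7, 0, 6)
  "43628121" → prefix "436" already present; 5 new (2, 8, 1, 2, 1)
  "4311378" → prefix "43" already present; 5 new (1, 1, 3, 7, 8)
  "404" → prefix "404" already present; 0 new (none)
  "485562" → prefix "4855" already present; 2 new (6, 2)
  "40475533" → prefix "4047553" already present; 1 new (3)
  "460014078" → prefix "4" already present; 8 new (6, 0, 0, 1, 4, 0, 7, 8)
  "40475533599" → prefix "40475533" already present; 3 new (5, 9, 9)
  "404757895" → prefix "40475" already present; 4 new (7, 8, 9, 5)
  "436636753" → prefix "436" already present; 6 new (6, 3, 6, 7, 5, 3)
  "460014025" → prefix "4600140" already present; 2 new (2, 5)
  "40476657" → prefix "4047" already present; 4 new (6, 6, 5, 7)
  "4047553362" → prefix "40475533" already present; 2 new (6, 2)
  "4817593" → prefix "48" already present; 5 new (1, 7, 5, 9, 3)
Total nodes = 5 + 7 + 2 + 4 + 4 + 10 + 5 + 5 + 0 + 2 + 1 + 8 + 3 + 4 + 6 + 2 + 4 + 2 + 5 = 79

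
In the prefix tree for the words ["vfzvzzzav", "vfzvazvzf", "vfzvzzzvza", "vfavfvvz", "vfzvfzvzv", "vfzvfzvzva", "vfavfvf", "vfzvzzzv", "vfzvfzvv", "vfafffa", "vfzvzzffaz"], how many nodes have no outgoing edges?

9

Leaves are exactly the stored words that no other stored word extends.
Those words: "vfafffa", "vfavfvf", "vfavfvvz", "vfzvazvzf", "vfzvfzvv", "vfzvfzvzva", "vfzvzzffaz", "vfzvzzzav", "vfzvzzzvza"
Leaf count: 9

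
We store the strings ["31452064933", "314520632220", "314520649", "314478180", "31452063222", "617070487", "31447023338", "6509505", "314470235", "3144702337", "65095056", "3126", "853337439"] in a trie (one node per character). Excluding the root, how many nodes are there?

Count nodes per top-level branch (shared prefixes stored once):
  '3'-branch (3126, 31447023338, 3144702337, 314470235, 314478180, 31452063222, 314520632220, 314520649, 31452064933): 32 nodes
  '6'-branch (617070487, 6509505, 65095056): 16 nodes
  '8'-branch (853337439): 9 nodes
Sum: 57

57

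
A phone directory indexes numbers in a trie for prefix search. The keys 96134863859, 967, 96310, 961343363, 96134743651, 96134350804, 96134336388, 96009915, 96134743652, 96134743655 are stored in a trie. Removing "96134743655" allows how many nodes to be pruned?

1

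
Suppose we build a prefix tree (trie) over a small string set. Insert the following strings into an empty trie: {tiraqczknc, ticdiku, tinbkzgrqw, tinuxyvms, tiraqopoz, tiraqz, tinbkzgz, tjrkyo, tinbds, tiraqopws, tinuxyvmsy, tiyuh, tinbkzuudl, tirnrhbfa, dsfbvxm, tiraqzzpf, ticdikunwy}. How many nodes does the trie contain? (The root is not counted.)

71

Count nodes per top-level branch (shared prefixes stored once):
  'd'-branch (dsfbvxm): 7 nodes
  't'-branch (ticdiku, ticdikunwy, tinbds, tinbkzgrqw, tinbkzgz, tinbkzuudl, tinuxyvms, tinuxyvmsy, tiraqczknc, tiraqopoz, tiraqopws, tiraqz, tiraqzzpf, tirnrhbfa, tiyuh, tjrkyo): 64 nodes
Sum: 71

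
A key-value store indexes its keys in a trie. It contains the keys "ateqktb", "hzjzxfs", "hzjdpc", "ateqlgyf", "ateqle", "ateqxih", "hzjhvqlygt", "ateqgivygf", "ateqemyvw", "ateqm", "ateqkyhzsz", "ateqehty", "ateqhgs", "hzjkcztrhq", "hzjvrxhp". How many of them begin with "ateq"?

10

Walk to "ateq"; the words in its subtree are exactly those with that prefix.
Matches: "ateqehty", "ateqemyvw", "ateqgivygf", "ateqhgs", "ateqktb", "ateqkyhzsz", "ateqle", "ateqlgyf", "ateqm", "ateqxih"
Count: 10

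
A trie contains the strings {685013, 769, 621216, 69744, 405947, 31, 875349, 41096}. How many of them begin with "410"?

1

Walk to "410"; the words in its subtree are exactly those with that prefix.
Matches: "41096"
Count: 1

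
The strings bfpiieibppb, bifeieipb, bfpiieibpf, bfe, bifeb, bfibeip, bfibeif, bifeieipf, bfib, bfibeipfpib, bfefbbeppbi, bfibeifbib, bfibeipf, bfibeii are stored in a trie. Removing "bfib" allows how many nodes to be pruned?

Walk "bfib" from the leaf back toward the root, removing each node that no remaining word uses.
Every node on "bfib" is still needed (e.g. by "bfibeip"), so nothing is freed.
Nodes removed: 0

0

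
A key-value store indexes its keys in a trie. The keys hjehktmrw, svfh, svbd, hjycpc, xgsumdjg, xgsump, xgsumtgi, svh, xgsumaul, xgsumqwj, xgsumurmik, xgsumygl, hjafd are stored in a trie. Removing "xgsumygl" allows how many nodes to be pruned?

3

Walk "xgsumygl" from the leaf back toward the root, removing each node that no remaining word uses.
The suffix "ygl" (3 nodes) is used only by "xgsumygl"; the node for "xgsum" still has the child "d", so pruning stops there.
Nodes removed: 3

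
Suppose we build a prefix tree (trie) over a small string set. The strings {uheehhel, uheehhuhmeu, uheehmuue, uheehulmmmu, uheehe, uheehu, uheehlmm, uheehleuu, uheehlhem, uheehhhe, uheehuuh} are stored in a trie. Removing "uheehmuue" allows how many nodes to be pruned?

4

Walk "uheehmuue" from the leaf back toward the root, removing each node that no remaining word uses.
The suffix "muue" (4 nodes) is used only by "uheehmuue"; the node for "uheeh" still has the child "h", so pruning stops there.
Nodes removed: 4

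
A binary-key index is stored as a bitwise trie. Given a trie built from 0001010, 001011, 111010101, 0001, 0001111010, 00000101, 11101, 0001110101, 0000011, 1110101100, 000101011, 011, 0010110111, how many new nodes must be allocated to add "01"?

0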